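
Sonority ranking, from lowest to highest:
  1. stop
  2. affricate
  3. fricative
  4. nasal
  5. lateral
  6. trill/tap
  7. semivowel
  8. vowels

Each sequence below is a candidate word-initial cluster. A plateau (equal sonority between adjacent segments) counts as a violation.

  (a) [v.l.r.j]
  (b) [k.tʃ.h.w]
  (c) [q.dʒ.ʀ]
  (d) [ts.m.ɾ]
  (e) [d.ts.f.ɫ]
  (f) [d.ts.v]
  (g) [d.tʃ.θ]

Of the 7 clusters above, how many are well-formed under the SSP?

(a) sonority 3-5-6-7: well-formed.
(b) sonority 1-2-3-7: well-formed.
(c) sonority 1-2-6: well-formed.
(d) sonority 2-4-6: well-formed.
(e) sonority 1-2-3-5: well-formed.
(f) sonority 1-2-3: well-formed.
(g) sonority 1-2-3: well-formed.

7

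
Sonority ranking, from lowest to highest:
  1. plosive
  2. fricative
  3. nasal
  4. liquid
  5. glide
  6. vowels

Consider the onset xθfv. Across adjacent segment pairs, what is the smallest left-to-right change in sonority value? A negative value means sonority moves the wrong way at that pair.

0

/x/ is a fricative (sonority 2).
/θ/ is a fricative (sonority 2).
/f/ is a fricative (sonority 2).
/v/ is a fricative (sonority 2).
/x/→/θ/: change +0.
/θ/→/f/: change +0.
/f/→/v/: change +0.
Minimum = 0.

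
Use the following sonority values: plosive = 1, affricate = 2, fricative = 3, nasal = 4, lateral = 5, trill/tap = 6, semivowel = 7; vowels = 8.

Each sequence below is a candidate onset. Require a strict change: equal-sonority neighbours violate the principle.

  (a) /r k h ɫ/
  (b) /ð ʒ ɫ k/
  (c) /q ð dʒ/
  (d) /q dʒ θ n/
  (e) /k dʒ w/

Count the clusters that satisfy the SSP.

(a) 6-1-3-5 → violates
(b) 3-3-5-1 → violates
(c) 1-3-2 → violates
(d) 1-2-3-4 → obeys
(e) 1-2-7 → obeys

2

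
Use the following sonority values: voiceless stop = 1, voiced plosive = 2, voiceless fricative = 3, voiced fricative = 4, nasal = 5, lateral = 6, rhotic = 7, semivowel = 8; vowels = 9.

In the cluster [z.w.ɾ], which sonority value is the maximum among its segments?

/z/ — voiced fricative, sonority 4.
/w/ — semivowel, sonority 8.
/ɾ/ — rhotic, sonority 7.
The maximum is 8.

8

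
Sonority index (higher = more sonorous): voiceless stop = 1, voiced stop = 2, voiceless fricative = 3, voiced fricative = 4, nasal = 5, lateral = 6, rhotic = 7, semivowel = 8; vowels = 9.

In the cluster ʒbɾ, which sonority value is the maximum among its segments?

/ʒ/: voiced fricative = 4.
/b/: voiced stop = 2.
/ɾ/: rhotic = 7.
The maximum is 7.

7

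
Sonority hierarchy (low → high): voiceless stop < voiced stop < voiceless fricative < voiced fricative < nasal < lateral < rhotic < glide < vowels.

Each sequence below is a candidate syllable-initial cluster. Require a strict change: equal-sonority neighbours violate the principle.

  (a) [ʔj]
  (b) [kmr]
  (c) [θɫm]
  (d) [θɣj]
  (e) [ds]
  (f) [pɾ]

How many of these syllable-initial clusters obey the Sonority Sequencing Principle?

(a) 1-8 → obeys
(b) 1-5-7 → obeys
(c) 3-6-5 → violates
(d) 3-4-8 → obeys
(e) 2-3 → obeys
(f) 1-7 → obeys

5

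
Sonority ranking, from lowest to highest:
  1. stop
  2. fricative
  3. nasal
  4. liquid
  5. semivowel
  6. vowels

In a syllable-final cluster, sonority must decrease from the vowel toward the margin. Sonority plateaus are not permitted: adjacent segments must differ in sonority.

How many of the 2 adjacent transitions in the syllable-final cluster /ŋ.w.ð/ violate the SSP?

1

/ŋ/ is a nasal (sonority 3).
/w/ is a semivowel (sonority 5).
/ð/ is a fricative (sonority 2).
/ŋ/→/w/: 3→5 (does not fall) — violation.
/w/→/ð/: 5→2 (falls) — ok.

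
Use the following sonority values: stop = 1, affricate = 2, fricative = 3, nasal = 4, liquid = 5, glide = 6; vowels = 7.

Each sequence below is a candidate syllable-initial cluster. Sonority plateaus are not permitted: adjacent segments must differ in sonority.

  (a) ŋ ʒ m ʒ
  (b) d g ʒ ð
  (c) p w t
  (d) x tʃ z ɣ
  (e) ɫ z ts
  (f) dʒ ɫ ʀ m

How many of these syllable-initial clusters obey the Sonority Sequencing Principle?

(a) sonority 4-3-4-3: ill-formed.
(b) sonority 1-1-3-3: ill-formed.
(c) sonority 1-6-1: ill-formed.
(d) sonority 3-2-3-3: ill-formed.
(e) sonority 5-3-2: ill-formed.
(f) sonority 2-5-5-4: ill-formed.

0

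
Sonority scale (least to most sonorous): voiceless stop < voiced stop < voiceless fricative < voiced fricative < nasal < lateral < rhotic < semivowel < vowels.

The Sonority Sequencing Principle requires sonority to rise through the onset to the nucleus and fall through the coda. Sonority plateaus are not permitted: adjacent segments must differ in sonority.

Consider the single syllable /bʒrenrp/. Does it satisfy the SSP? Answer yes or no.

Onset: /b/ is a voiced stop (sonority 2), /ʒ/ is a voiced fricative (sonority 4), /r/ is a rhotic (sonority 7); then the nucleus /e/ (sonority 9).
Onset profile 2-4-7-9 — rises to the nucleus.
Coda: /n/ is a nasal (sonority 5), /r/ is a rhotic (sonority 7), /p/ is a voiceless stop (sonority 1).
Coda profile 9-5-7-1 — does not strictly fall throughout.

no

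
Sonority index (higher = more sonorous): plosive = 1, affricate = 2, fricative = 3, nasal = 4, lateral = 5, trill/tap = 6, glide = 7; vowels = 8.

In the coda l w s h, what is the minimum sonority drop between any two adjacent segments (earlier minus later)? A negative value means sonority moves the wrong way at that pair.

/l/: lateral = 5.
/w/: glide = 7.
/s/: fricative = 3.
/h/: fricative = 3.
/l/→/w/: change -2.
/w/→/s/: change +4.
/s/→/h/: change +0.
Minimum = -2.

-2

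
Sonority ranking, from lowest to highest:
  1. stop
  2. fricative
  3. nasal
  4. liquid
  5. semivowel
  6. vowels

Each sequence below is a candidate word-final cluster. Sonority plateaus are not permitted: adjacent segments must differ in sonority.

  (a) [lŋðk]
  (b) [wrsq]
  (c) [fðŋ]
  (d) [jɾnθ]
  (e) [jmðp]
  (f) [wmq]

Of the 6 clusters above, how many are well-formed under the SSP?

(a) 4-3-2-1 → obeys
(b) 5-4-2-1 → obeys
(c) 2-2-3 → violates
(d) 5-4-3-2 → obeys
(e) 5-3-2-1 → obeys
(f) 5-3-1 → obeys

5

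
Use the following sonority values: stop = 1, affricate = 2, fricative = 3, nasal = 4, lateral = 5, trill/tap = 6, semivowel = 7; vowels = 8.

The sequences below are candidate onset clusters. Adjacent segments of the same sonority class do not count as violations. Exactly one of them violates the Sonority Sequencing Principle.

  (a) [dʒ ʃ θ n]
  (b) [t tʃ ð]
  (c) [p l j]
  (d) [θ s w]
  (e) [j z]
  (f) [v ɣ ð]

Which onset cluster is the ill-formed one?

(a) 2-3-3-4 → obeys
(b) 1-2-3 → obeys
(c) 1-5-7 → obeys
(d) 3-3-7 → obeys
(e) 7-3 → violates
(f) 3-3-3 → obeys

e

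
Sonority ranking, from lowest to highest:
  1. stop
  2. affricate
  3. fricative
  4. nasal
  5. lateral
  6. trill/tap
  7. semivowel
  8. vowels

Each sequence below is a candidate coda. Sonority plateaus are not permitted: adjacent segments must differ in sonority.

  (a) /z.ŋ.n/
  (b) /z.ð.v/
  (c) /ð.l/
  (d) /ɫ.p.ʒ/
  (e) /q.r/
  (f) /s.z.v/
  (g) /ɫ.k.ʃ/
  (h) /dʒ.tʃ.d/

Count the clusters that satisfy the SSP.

0

(a) sonority 3-4-4: ill-formed.
(b) sonority 3-3-3: ill-formed.
(c) sonority 3-5: ill-formed.
(d) sonority 5-1-3: ill-formed.
(e) sonority 1-6: ill-formed.
(f) sonority 3-3-3: ill-formed.
(g) sonority 5-1-3: ill-formed.
(h) sonority 2-2-1: ill-formed.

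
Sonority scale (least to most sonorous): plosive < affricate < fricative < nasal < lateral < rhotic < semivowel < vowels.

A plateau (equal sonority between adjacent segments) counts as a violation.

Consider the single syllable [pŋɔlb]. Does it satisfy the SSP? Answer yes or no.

yes

Onset: /p/ is a plosive (sonority 1), /ŋ/ is a nasal (sonority 4); then the nucleus /ɔ/ (sonority 8).
Onset profile 1-4-8 — rises to the nucleus.
Coda: /l/ is a lateral (sonority 5), /b/ is a plosive (sonority 1).
Coda profile 8-5-1 — falls from the nucleus.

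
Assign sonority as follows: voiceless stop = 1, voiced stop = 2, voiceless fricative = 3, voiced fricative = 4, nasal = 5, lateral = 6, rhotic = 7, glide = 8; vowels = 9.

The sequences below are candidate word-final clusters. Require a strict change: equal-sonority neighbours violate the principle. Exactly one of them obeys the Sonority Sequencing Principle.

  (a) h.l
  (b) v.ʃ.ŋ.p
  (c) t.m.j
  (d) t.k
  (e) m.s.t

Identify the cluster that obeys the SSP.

e

(a) h.l: profile 3-6 — violates.
(b) v.ʃ.ŋ.p: profile 4-3-5-1 — violates.
(c) t.m.j: profile 1-5-8 — violates.
(d) t.k: profile 1-1 — violates.
(e) m.s.t: profile 5-3-1 — obeys.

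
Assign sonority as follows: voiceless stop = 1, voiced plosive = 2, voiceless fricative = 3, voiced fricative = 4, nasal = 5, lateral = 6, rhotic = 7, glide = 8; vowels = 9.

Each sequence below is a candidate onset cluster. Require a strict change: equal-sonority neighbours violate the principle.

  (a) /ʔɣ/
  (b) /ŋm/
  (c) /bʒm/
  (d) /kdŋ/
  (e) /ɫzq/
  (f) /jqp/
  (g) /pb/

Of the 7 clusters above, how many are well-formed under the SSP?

(a) sonority 1-4: well-formed.
(b) sonority 5-5: ill-formed.
(c) sonority 2-4-5: well-formed.
(d) sonority 1-2-5: well-formed.
(e) sonority 6-4-1: ill-formed.
(f) sonority 8-1-1: ill-formed.
(g) sonority 1-2: well-formed.

4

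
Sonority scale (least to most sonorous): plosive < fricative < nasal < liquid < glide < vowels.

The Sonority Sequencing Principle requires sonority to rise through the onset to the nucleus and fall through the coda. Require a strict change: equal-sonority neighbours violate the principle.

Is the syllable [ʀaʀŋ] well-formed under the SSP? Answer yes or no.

Onset: /ʀ/ is a liquid (sonority 4); then the nucleus /a/ (sonority 6).
Onset profile 4-6 — rises to the nucleus.
Coda: /ʀ/ is a liquid (sonority 4), /ŋ/ is a nasal (sonority 3).
Coda profile 6-4-3 — falls from the nucleus.

yes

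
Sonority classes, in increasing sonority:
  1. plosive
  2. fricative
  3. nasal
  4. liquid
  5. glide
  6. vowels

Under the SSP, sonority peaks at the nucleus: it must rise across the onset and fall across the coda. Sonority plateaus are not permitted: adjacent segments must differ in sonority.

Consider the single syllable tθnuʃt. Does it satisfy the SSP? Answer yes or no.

yes

Onset: /t/ is a plosive (sonority 1), /θ/ is a fricative (sonority 2), /n/ is a nasal (sonority 3); then the nucleus /u/ (sonority 6).
Onset profile 1-2-3-6 — rises to the nucleus.
Coda: /ʃ/ is a fricative (sonority 2), /t/ is a plosive (sonority 1).
Coda profile 6-2-1 — falls from the nucleus.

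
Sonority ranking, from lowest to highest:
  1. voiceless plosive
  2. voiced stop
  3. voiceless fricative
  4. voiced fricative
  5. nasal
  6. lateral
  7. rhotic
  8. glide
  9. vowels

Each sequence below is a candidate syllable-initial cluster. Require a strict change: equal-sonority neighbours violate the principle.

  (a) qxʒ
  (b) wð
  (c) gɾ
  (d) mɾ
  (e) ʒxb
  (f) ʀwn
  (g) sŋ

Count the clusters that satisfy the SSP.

(a) qxʒ: profile 1-3-4 — obeys.
(b) wð: profile 8-4 — violates.
(c) gɾ: profile 2-7 — obeys.
(d) mɾ: profile 5-7 — obeys.
(e) ʒxb: profile 4-3-2 — violates.
(f) ʀwn: profile 7-8-5 — violates.
(g) sŋ: profile 3-5 — obeys.

4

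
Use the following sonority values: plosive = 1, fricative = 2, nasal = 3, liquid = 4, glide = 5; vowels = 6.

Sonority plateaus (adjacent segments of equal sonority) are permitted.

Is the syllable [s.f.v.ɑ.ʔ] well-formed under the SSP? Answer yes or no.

Onset: /s/ is a fricative (sonority 2), /f/ is a fricative (sonority 2), /v/ is a fricative (sonority 2); then the nucleus /ɑ/ (sonority 6).
Onset profile 2-2-2-6 — rises to the nucleus.
Coda: /ʔ/ is a plosive (sonority 1).
Coda profile 6-1 — falls from the nucleus.

yes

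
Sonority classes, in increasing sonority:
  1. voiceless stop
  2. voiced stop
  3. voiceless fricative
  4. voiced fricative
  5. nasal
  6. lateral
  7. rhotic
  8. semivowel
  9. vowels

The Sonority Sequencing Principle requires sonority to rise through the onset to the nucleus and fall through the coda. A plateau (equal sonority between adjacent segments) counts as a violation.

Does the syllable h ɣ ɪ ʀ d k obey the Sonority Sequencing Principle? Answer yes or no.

Onset: /h/ is a voiceless fricative (sonority 3), /ɣ/ is a voiced fricative (sonority 4); then the nucleus /ɪ/ (sonority 9).
Onset profile 3-4-9 — rises to the nucleus.
Coda: /ʀ/ is a rhotic (sonority 7), /d/ is a voiced stop (sonority 2), /k/ is a voiceless stop (sonority 1).
Coda profile 9-7-2-1 — falls from the nucleus.

yes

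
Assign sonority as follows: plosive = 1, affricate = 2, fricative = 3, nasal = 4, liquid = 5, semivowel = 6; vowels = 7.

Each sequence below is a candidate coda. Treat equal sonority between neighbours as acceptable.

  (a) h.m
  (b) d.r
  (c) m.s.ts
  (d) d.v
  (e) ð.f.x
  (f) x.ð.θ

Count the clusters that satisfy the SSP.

3

(a) sonority 3-4: ill-formed.
(b) sonority 1-5: ill-formed.
(c) sonority 4-3-2: well-formed.
(d) sonority 1-3: ill-formed.
(e) sonority 3-3-3: well-formed.
(f) sonority 3-3-3: well-formed.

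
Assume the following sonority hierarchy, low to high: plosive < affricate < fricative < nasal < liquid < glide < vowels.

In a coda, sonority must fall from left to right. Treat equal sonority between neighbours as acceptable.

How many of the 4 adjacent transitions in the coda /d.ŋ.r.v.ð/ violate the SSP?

/d/: plosive = 1.
/ŋ/: nasal = 4.
/r/: liquid = 5.
/v/: fricative = 3.
/ð/: fricative = 3.
/d/→/ŋ/: 1→4 (does not fall) — violation.
/ŋ/→/r/: 4→5 (does not fall) — violation.
/r/→/v/: 5→3 (falls) — ok.
/v/→/ð/: 3→3 (plateau, allowed) — ok.

2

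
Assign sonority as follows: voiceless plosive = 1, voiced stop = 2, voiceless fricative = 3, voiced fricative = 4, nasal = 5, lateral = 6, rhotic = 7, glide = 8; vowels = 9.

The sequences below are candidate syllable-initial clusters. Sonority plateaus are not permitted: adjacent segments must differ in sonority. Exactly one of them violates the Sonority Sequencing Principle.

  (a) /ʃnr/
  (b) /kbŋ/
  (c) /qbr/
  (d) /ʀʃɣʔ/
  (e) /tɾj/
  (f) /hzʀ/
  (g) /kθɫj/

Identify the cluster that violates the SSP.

(a) 3-5-7 → obeys
(b) 1-2-5 → obeys
(c) 1-2-7 → obeys
(d) 7-3-4-1 → violates
(e) 1-7-8 → obeys
(f) 3-4-7 → obeys
(g) 1-3-6-8 → obeys

d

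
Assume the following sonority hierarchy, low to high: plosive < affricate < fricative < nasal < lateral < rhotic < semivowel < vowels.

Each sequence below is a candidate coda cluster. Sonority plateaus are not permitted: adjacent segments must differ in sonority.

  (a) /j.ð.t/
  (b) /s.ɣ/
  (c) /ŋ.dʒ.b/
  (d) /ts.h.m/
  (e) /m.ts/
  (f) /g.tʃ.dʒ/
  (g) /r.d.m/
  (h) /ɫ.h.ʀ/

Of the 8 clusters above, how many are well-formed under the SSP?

3

(a) 7-3-1 → obeys
(b) 3-3 → violates
(c) 4-2-1 → obeys
(d) 2-3-4 → violates
(e) 4-2 → obeys
(f) 1-2-2 → violates
(g) 6-1-4 → violates
(h) 5-3-6 → violates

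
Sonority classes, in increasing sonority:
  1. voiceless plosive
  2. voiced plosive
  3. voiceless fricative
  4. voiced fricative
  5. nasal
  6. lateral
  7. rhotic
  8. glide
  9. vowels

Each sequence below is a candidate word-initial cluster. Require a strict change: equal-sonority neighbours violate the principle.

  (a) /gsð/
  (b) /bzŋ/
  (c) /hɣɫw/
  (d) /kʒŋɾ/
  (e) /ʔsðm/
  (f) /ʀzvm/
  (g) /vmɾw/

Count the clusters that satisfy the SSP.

(a) /gsð/: profile 2-3-4 — obeys.
(b) /bzŋ/: profile 2-4-5 — obeys.
(c) /hɣɫw/: profile 3-4-6-8 — obeys.
(d) /kʒŋɾ/: profile 1-4-5-7 — obeys.
(e) /ʔsðm/: profile 1-3-4-5 — obeys.
(f) /ʀzvm/: profile 7-4-4-5 — violates.
(g) /vmɾw/: profile 4-5-7-8 — obeys.

6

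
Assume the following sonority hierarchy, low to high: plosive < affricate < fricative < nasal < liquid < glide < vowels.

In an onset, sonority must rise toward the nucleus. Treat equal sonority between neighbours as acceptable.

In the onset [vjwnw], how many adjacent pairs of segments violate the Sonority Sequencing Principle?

1

/v/ is a fricative (sonority 3).
/j/ is a glide (sonority 6).
/w/ is a glide (sonority 6).
/n/ is a nasal (sonority 4).
/w/ is a glide (sonority 6).
/v/→/j/: 3→6 (rises) — ok.
/j/→/w/: 6→6 (plateau, allowed) — ok.
/w/→/n/: 6→4 (does not rise) — violation.
/n/→/w/: 4→6 (rises) — ok.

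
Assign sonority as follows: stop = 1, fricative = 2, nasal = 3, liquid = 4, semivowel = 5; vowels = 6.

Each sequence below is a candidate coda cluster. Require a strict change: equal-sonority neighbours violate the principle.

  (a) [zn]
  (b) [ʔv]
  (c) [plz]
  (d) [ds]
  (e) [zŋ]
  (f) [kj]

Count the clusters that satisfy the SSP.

(a) sonority 2-3: ill-formed.
(b) sonority 1-2: ill-formed.
(c) sonority 1-4-2: ill-formed.
(d) sonority 1-2: ill-formed.
(e) sonority 2-3: ill-formed.
(f) sonority 1-5: ill-formed.

0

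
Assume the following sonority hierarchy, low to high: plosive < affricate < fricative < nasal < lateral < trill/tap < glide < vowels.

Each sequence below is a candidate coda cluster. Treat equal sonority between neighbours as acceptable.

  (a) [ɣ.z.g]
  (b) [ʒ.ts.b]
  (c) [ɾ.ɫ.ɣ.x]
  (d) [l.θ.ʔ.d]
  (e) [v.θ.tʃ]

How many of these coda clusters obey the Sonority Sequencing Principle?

(a) 3-3-1 → obeys
(b) 3-2-1 → obeys
(c) 6-5-3-3 → obeys
(d) 5-3-1-1 → obeys
(e) 3-3-2 → obeys

5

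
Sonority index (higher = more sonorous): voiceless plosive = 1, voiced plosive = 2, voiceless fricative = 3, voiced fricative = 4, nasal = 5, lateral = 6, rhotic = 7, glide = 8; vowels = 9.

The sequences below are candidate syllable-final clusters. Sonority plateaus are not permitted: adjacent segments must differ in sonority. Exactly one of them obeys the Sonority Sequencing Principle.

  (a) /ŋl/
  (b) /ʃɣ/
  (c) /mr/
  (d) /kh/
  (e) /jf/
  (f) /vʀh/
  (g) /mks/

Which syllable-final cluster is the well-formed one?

(a) sonority 5-6: ill-formed.
(b) sonority 3-4: ill-formed.
(c) sonority 5-7: ill-formed.
(d) sonority 1-3: ill-formed.
(e) sonority 8-3: well-formed.
(f) sonority 4-7-3: ill-formed.
(g) sonority 5-1-3: ill-formed.

e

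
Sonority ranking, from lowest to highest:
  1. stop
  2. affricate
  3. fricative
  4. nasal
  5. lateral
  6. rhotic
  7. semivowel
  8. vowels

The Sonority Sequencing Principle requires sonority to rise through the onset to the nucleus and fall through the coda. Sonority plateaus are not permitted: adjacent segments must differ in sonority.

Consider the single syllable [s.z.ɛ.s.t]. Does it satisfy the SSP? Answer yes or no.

Onset: /s/ is a fricative (sonority 3), /z/ is a fricative (sonority 3); then the nucleus /ɛ/ (sonority 8).
Onset profile 3-3-8 — does not strictly rise throughout.
Coda: /s/ is a fricative (sonority 3), /t/ is a stop (sonority 1).
Coda profile 8-3-1 — falls from the nucleus.

no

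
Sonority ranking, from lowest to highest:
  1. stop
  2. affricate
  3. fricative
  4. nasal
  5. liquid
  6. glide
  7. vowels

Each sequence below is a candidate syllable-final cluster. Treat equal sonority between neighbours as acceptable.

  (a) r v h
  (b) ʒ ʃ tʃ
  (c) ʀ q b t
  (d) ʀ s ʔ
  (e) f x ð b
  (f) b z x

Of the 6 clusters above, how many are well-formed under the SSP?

(a) r v h: profile 5-3-3 — obeys.
(b) ʒ ʃ tʃ: profile 3-3-2 — obeys.
(c) ʀ q b t: profile 5-1-1-1 — obeys.
(d) ʀ s ʔ: profile 5-3-1 — obeys.
(e) f x ð b: profile 3-3-3-1 — obeys.
(f) b z x: profile 1-3-3 — violates.

5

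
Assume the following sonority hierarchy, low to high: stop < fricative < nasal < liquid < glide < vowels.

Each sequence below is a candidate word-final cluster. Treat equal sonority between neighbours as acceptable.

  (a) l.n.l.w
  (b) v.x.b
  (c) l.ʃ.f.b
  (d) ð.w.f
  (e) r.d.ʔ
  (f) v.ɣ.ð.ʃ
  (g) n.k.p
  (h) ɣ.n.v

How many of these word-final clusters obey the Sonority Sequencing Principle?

(a) l.n.l.w: profile 4-3-4-5 — violates.
(b) v.x.b: profile 2-2-1 — obeys.
(c) l.ʃ.f.b: profile 4-2-2-1 — obeys.
(d) ð.w.f: profile 2-5-2 — violates.
(e) r.d.ʔ: profile 4-1-1 — obeys.
(f) v.ɣ.ð.ʃ: profile 2-2-2-2 — obeys.
(g) n.k.p: profile 3-1-1 — obeys.
(h) ɣ.n.v: profile 2-3-2 — violates.

5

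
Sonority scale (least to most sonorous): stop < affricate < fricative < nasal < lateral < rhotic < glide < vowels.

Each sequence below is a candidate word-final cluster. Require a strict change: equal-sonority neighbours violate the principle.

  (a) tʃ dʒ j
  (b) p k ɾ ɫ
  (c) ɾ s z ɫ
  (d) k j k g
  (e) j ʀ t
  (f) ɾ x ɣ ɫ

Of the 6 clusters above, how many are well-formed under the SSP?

(a) 2-2-7 → violates
(b) 1-1-6-5 → violates
(c) 6-3-3-5 → violates
(d) 1-7-1-1 → violates
(e) 7-6-1 → obeys
(f) 6-3-3-5 → violates

1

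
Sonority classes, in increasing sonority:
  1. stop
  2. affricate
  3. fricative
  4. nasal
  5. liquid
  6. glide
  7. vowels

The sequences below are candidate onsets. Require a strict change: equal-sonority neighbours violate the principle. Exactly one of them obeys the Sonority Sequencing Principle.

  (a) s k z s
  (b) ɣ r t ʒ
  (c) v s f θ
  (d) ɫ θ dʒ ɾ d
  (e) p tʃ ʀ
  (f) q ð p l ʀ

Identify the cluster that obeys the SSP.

(a) sonority 3-1-3-3: ill-formed.
(b) sonority 3-5-1-3: ill-formed.
(c) sonority 3-3-3-3: ill-formed.
(d) sonority 5-3-2-5-1: ill-formed.
(e) sonority 1-2-5: well-formed.
(f) sonority 1-3-1-5-5: ill-formed.

e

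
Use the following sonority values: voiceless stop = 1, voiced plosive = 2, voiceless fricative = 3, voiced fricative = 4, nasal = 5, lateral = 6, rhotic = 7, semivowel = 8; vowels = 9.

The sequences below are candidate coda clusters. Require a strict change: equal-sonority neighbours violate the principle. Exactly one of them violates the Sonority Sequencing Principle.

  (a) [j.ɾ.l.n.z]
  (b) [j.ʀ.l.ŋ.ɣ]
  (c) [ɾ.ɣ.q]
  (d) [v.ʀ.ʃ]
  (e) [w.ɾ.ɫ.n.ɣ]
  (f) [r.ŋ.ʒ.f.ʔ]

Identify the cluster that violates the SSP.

d

(a) [j.ɾ.l.n.z]: profile 8-7-6-5-4 — obeys.
(b) [j.ʀ.l.ŋ.ɣ]: profile 8-7-6-5-4 — obeys.
(c) [ɾ.ɣ.q]: profile 7-4-1 — obeys.
(d) [v.ʀ.ʃ]: profile 4-7-3 — violates.
(e) [w.ɾ.ɫ.n.ɣ]: profile 8-7-6-5-4 — obeys.
(f) [r.ŋ.ʒ.f.ʔ]: profile 7-5-4-3-1 — obeys.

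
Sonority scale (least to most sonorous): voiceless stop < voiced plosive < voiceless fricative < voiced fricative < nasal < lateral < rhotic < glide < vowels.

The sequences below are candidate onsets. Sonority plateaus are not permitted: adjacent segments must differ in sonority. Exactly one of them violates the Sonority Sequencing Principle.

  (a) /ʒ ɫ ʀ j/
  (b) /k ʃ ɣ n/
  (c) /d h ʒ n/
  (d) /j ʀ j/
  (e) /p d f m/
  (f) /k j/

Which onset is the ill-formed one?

d

(a) /ʒ ɫ ʀ j/: profile 4-6-7-8 — obeys.
(b) /k ʃ ɣ n/: profile 1-3-4-5 — obeys.
(c) /d h ʒ n/: profile 2-3-4-5 — obeys.
(d) /j ʀ j/: profile 8-7-8 — violates.
(e) /p d f m/: profile 1-2-3-5 — obeys.
(f) /k j/: profile 1-8 — obeys.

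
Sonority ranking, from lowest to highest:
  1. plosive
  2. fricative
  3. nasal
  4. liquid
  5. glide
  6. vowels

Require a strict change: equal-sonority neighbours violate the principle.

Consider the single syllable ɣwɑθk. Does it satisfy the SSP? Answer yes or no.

Onset: /ɣ/ is a fricative (sonority 2), /w/ is a glide (sonority 5); then the nucleus /ɑ/ (sonority 6).
Onset profile 2-5-6 — rises to the nucleus.
Coda: /θ/ is a fricative (sonority 2), /k/ is a plosive (sonority 1).
Coda profile 6-2-1 — falls from the nucleus.

yes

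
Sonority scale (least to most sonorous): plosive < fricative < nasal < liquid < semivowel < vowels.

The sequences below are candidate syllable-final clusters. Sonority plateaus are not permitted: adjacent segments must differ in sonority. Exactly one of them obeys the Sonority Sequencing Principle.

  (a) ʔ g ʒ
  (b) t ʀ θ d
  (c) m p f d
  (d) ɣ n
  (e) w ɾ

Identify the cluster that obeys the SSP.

e

(a) 1-1-2 → violates
(b) 1-4-2-1 → violates
(c) 3-1-2-1 → violates
(d) 2-3 → violates
(e) 5-4 → obeys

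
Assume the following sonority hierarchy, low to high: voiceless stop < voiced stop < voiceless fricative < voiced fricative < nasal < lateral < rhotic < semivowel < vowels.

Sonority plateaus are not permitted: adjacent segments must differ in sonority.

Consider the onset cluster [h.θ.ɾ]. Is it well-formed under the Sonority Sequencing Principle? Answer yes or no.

/h/ — voiceless fricative, sonority 3.
/θ/ — voiceless fricative, sonority 3.
/ɾ/ — rhotic, sonority 7.
The profile is 3-3-7. Between /h/ (3) and /θ/ (3) sonority does not rise, so the cluster violates the SSP.

no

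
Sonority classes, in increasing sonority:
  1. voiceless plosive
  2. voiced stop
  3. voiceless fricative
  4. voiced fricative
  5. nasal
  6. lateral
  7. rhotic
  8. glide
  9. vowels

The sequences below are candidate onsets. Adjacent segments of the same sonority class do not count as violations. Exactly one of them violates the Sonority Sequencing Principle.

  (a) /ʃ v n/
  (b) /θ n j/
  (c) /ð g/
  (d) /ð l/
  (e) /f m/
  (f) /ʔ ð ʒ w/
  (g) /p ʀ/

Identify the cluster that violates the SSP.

c

(a) 3-4-5 → obeys
(b) 3-5-8 → obeys
(c) 4-2 → violates
(d) 4-6 → obeys
(e) 3-5 → obeys
(f) 1-4-4-8 → obeys
(g) 1-7 → obeys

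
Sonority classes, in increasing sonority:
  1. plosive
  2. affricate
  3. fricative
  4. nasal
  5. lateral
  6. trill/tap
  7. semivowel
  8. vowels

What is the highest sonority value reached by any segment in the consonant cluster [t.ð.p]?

3

/t/: plosive = 1.
/ð/: fricative = 3.
/p/: plosive = 1.
The maximum is 3.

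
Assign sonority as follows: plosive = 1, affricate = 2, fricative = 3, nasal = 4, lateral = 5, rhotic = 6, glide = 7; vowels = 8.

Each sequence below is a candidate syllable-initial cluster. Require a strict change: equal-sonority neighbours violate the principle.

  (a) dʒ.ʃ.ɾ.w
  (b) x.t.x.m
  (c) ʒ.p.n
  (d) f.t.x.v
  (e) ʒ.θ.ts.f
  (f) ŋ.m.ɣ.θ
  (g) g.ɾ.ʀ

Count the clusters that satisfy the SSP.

(a) dʒ.ʃ.ɾ.w: profile 2-3-6-7 — obeys.
(b) x.t.x.m: profile 3-1-3-4 — violates.
(c) ʒ.p.n: profile 3-1-4 — violates.
(d) f.t.x.v: profile 3-1-3-3 — violates.
(e) ʒ.θ.ts.f: profile 3-3-2-3 — violates.
(f) ŋ.m.ɣ.θ: profile 4-4-3-3 — violates.
(g) g.ɾ.ʀ: profile 1-6-6 — violates.

1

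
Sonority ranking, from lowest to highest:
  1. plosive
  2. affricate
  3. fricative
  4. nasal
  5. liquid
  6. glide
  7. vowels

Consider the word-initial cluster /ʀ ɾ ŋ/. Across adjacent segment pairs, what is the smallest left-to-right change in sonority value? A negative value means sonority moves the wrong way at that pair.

-1

/ʀ/ is a liquid (sonority 5).
/ɾ/ is a liquid (sonority 5).
/ŋ/ is a nasal (sonority 4).
/ʀ/→/ɾ/: change +0.
/ɾ/→/ŋ/: change -1.
Minimum = -1.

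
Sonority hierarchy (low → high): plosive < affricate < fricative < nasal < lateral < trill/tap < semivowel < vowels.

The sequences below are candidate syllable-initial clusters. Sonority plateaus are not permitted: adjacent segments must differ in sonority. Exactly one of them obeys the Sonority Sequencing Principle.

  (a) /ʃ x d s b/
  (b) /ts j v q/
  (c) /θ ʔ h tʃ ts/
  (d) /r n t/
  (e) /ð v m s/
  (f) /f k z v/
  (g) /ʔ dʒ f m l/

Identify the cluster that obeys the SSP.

g

(a) 3-3-1-3-1 → violates
(b) 2-7-3-1 → violates
(c) 3-1-3-2-2 → violates
(d) 6-4-1 → violates
(e) 3-3-4-3 → violates
(f) 3-1-3-3 → violates
(g) 1-2-3-4-5 → obeys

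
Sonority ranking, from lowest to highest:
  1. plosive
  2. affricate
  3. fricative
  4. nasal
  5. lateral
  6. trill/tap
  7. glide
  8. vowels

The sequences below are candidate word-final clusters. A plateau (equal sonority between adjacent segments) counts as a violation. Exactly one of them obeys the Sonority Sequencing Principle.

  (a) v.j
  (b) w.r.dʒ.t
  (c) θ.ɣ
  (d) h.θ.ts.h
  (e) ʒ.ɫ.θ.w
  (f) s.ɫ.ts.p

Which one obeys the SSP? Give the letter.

(a) sonority 3-7: ill-formed.
(b) sonority 7-6-2-1: well-formed.
(c) sonority 3-3: ill-formed.
(d) sonority 3-3-2-3: ill-formed.
(e) sonority 3-5-3-7: ill-formed.
(f) sonority 3-5-2-1: ill-formed.

b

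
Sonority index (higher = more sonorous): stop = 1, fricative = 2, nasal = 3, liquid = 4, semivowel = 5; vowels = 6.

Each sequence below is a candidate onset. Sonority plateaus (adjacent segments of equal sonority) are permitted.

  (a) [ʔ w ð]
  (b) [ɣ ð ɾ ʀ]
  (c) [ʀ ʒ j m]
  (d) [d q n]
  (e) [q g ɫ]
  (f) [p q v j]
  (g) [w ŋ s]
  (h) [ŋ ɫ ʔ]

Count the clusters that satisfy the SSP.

(a) [ʔ w ð]: profile 1-5-2 — violates.
(b) [ɣ ð ɾ ʀ]: profile 2-2-4-4 — obeys.
(c) [ʀ ʒ j m]: profile 4-2-5-3 — violates.
(d) [d q n]: profile 1-1-3 — obeys.
(e) [q g ɫ]: profile 1-1-4 — obeys.
(f) [p q v j]: profile 1-1-2-5 — obeys.
(g) [w ŋ s]: profile 5-3-2 — violates.
(h) [ŋ ɫ ʔ]: profile 3-4-1 — violates.

4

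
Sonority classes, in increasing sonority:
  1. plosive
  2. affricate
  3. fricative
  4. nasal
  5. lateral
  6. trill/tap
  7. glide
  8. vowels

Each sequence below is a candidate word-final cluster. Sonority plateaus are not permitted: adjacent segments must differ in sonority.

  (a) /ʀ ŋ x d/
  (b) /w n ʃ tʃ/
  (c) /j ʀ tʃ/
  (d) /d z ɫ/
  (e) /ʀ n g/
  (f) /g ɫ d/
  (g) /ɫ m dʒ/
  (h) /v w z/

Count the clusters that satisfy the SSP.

5

(a) 6-4-3-1 → obeys
(b) 7-4-3-2 → obeys
(c) 7-6-2 → obeys
(d) 1-3-5 → violates
(e) 6-4-1 → obeys
(f) 1-5-1 → violates
(g) 5-4-2 → obeys
(h) 3-7-3 → violates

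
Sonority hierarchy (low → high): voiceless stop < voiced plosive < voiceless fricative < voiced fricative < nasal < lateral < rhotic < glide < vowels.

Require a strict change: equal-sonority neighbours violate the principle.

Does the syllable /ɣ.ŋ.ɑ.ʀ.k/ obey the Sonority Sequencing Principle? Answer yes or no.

yes

Onset: /ɣ/ is a voiced fricative (sonority 4), /ŋ/ is a nasal (sonority 5); then the nucleus /ɑ/ (sonority 9).
Onset profile 4-5-9 — rises to the nucleus.
Coda: /ʀ/ is a rhotic (sonority 7), /k/ is a voiceless stop (sonority 1).
Coda profile 9-7-1 — falls from the nucleus.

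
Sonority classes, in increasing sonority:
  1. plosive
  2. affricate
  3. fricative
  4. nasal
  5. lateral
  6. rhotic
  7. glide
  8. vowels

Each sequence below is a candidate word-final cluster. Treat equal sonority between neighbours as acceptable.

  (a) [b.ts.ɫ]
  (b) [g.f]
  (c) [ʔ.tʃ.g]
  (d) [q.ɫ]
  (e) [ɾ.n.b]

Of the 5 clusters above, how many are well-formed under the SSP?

1

(a) sonority 1-2-5: ill-formed.
(b) sonority 1-3: ill-formed.
(c) sonority 1-2-1: ill-formed.
(d) sonority 1-5: ill-formed.
(e) sonority 6-4-1: well-formed.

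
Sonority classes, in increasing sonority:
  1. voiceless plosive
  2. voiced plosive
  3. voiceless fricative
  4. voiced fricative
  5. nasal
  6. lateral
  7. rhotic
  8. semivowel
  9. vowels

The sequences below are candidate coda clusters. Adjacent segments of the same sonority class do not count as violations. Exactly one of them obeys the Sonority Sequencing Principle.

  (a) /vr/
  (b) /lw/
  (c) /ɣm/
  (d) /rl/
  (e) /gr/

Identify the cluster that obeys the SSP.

d

(a) 4-7 → violates
(b) 6-8 → violates
(c) 4-5 → violates
(d) 7-6 → obeys
(e) 2-7 → violates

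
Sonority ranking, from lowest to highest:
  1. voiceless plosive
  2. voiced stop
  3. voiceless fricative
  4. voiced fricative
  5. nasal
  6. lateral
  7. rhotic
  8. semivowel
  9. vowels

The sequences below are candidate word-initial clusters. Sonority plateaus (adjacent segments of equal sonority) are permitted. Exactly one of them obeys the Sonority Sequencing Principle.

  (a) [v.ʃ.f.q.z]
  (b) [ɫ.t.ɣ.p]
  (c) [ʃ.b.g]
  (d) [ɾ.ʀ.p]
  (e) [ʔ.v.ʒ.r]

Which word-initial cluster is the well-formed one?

(a) [v.ʃ.f.q.z]: profile 4-3-3-1-4 — violates.
(b) [ɫ.t.ɣ.p]: profile 6-1-4-1 — violates.
(c) [ʃ.b.g]: profile 3-2-2 — violates.
(d) [ɾ.ʀ.p]: profile 7-7-1 — violates.
(e) [ʔ.v.ʒ.r]: profile 1-4-4-7 — obeys.

e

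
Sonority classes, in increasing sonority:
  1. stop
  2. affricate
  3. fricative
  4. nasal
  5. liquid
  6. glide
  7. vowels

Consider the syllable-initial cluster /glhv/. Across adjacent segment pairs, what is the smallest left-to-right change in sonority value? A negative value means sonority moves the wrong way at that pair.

/g/ — stop, sonority 1.
/l/ — liquid, sonority 5.
/h/ — fricative, sonority 3.
/v/ — fricative, sonority 3.
/g/→/l/: change +4.
/l/→/h/: change -2.
/h/→/v/: change +0.
Minimum = -2.

-2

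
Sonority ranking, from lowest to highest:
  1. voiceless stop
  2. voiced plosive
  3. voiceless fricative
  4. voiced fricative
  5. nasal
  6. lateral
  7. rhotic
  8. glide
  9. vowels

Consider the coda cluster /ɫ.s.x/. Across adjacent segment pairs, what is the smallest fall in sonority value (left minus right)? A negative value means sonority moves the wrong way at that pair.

0

/ɫ/ is a lateral (sonority 6).
/s/ is a voiceless fricative (sonority 3).
/x/ is a voiceless fricative (sonority 3).
/ɫ/→/s/: change +3.
/s/→/x/: change +0.
Minimum = 0.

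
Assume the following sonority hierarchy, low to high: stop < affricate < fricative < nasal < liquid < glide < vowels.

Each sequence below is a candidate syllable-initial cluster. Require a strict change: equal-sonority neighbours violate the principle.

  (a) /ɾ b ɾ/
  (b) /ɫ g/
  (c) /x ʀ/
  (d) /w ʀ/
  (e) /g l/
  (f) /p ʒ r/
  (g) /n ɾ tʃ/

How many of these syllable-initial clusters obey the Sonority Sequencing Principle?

3

(a) sonority 5-1-5: ill-formed.
(b) sonority 5-1: ill-formed.
(c) sonority 3-5: well-formed.
(d) sonority 6-5: ill-formed.
(e) sonority 1-5: well-formed.
(f) sonority 1-3-5: well-formed.
(g) sonority 4-5-2: ill-formed.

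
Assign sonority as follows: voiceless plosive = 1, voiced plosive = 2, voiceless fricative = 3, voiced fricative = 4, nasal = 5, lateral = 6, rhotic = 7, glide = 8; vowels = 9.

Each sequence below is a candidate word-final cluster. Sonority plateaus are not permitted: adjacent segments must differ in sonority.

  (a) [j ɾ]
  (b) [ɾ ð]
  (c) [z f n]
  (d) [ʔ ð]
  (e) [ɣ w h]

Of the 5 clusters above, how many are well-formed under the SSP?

2

(a) sonority 8-7: well-formed.
(b) sonority 7-4: well-formed.
(c) sonority 4-3-5: ill-formed.
(d) sonority 1-4: ill-formed.
(e) sonority 4-8-3: ill-formed.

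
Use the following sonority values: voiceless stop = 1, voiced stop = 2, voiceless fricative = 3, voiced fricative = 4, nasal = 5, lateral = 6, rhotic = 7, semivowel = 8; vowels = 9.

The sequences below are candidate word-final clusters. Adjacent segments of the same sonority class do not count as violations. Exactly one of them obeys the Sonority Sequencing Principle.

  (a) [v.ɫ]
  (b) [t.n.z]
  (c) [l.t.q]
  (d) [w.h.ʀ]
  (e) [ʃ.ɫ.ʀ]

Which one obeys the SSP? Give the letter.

c

(a) [v.ɫ]: profile 4-6 — violates.
(b) [t.n.z]: profile 1-5-4 — violates.
(c) [l.t.q]: profile 6-1-1 — obeys.
(d) [w.h.ʀ]: profile 8-3-7 — violates.
(e) [ʃ.ɫ.ʀ]: profile 3-6-7 — violates.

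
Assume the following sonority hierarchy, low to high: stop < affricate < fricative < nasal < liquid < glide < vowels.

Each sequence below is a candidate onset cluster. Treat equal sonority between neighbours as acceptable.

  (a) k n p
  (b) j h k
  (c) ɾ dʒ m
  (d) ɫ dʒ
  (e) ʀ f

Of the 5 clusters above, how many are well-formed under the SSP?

0

(a) k n p: profile 1-4-1 — violates.
(b) j h k: profile 6-3-1 — violates.
(c) ɾ dʒ m: profile 5-2-4 — violates.
(d) ɫ dʒ: profile 5-2 — violates.
(e) ʀ f: profile 5-3 — violates.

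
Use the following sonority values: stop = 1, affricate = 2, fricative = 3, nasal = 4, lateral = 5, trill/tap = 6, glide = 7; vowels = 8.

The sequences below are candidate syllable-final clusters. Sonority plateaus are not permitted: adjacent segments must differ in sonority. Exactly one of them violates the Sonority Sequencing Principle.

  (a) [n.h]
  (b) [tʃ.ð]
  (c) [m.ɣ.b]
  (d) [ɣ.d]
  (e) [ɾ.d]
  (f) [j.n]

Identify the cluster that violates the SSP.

b

(a) 4-3 → obeys
(b) 2-3 → violates
(c) 4-3-1 → obeys
(d) 3-1 → obeys
(e) 6-1 → obeys
(f) 7-4 → obeys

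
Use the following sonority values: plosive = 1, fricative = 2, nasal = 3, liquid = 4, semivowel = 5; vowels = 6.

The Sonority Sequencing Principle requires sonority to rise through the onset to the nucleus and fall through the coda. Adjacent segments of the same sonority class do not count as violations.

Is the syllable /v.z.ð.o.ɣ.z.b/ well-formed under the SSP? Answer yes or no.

Onset: /v/ is a fricative (sonority 2), /z/ is a fricative (sonority 2), /ð/ is a fricative (sonority 2); then the nucleus /o/ (sonority 6).
Onset profile 2-2-2-6 — rises to the nucleus.
Coda: /ɣ/ is a fricative (sonority 2), /z/ is a fricative (sonority 2), /b/ is a plosive (sonority 1).
Coda profile 6-2-2-1 — falls from the nucleus.

yes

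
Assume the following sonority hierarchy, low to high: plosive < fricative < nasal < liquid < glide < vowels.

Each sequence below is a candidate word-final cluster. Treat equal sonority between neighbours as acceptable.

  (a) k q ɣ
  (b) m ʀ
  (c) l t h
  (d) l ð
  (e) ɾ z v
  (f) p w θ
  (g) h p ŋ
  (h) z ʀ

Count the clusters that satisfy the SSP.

2

(a) k q ɣ: profile 1-1-2 — violates.
(b) m ʀ: profile 3-4 — violates.
(c) l t h: profile 4-1-2 — violates.
(d) l ð: profile 4-2 — obeys.
(e) ɾ z v: profile 4-2-2 — obeys.
(f) p w θ: profile 1-5-2 — violates.
(g) h p ŋ: profile 2-1-3 — violates.
(h) z ʀ: profile 2-4 — violates.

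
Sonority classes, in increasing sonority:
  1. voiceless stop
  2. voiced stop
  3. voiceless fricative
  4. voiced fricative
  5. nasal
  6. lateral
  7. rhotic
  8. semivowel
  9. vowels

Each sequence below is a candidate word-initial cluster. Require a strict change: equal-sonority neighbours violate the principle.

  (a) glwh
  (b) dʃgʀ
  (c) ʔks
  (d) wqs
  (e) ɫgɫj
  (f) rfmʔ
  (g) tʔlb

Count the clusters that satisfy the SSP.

(a) sonority 2-6-8-3: ill-formed.
(b) sonority 2-3-2-7: ill-formed.
(c) sonority 1-1-3: ill-formed.
(d) sonority 8-1-3: ill-formed.
(e) sonority 6-2-6-8: ill-formed.
(f) sonority 7-3-5-1: ill-formed.
(g) sonority 1-1-6-2: ill-formed.

0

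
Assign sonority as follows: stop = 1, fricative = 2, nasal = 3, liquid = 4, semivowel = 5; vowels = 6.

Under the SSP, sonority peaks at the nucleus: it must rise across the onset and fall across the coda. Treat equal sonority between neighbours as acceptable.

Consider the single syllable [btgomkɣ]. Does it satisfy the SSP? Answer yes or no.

no

Onset: /b/ is a stop (sonority 1), /t/ is a stop (sonority 1), /g/ is a stop (sonority 1); then the nucleus /o/ (sonority 6).
Onset profile 1-1-1-6 — rises to the nucleus.
Coda: /m/ is a nasal (sonority 3), /k/ is a stop (sonority 1), /ɣ/ is a fricative (sonority 2).
Coda profile 6-3-1-2 — does not fall throughout.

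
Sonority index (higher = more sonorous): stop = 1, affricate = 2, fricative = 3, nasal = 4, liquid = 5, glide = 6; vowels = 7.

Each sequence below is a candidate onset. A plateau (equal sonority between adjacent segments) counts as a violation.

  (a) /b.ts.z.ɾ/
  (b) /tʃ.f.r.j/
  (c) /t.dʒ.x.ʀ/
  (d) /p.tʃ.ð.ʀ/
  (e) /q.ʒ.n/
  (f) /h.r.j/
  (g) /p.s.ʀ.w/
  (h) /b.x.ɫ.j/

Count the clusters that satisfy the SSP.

(a) sonority 1-2-3-5: well-formed.
(b) sonority 2-3-5-6: well-formed.
(c) sonority 1-2-3-5: well-formed.
(d) sonority 1-2-3-5: well-formed.
(e) sonority 1-3-4: well-formed.
(f) sonority 3-5-6: well-formed.
(g) sonority 1-3-5-6: well-formed.
(h) sonority 1-3-5-6: well-formed.

8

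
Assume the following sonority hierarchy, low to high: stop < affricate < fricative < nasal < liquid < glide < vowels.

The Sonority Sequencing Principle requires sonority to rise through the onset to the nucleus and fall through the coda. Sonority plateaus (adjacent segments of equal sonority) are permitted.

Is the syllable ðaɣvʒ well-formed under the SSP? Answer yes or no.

yes

Onset: /ð/ is a fricative (sonority 3); then the nucleus /a/ (sonority 7).
Onset profile 3-7 — rises to the nucleus.
Coda: /ɣ/ is a fricative (sonority 3), /v/ is a fricative (sonority 3), /ʒ/ is a fricative (sonority 3).
Coda profile 7-3-3-3 — falls from the nucleus.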